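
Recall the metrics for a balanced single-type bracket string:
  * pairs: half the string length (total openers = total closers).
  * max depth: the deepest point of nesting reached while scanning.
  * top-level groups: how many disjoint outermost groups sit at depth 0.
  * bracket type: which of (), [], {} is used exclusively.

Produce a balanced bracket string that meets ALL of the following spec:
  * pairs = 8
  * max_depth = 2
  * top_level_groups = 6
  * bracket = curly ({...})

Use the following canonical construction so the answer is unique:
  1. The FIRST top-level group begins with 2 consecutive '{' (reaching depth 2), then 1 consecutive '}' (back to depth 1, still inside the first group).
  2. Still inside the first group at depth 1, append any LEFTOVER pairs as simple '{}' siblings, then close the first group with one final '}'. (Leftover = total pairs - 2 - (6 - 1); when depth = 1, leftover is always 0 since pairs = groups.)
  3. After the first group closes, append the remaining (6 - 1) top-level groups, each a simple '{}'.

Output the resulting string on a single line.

Answer: {{}{}}{}{}{}{}{}

Derivation:
Spec: pairs=8 depth=2 groups=6
Leftover pairs = 8 - 2 - (6-1) = 1
First group: deep chain of depth 2 + 1 sibling pairs
Remaining 5 groups: simple '{}' each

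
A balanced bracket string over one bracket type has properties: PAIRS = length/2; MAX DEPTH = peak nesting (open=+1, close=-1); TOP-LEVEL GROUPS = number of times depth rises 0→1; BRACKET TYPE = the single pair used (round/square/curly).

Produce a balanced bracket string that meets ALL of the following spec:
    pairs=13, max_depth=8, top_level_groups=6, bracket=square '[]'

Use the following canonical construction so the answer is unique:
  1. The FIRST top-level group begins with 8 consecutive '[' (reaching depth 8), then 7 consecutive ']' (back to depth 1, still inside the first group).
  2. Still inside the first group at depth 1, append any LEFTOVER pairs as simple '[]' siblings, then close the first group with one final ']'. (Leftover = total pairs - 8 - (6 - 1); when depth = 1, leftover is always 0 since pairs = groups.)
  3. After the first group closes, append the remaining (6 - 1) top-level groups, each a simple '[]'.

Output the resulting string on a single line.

Spec: pairs=13 depth=8 groups=6
Leftover pairs = 13 - 8 - (6-1) = 0
First group: deep chain of depth 8 + 0 sibling pairs
Remaining 5 groups: simple '[]' each

Answer: [[[[[[[[]]]]]]]][][][][][]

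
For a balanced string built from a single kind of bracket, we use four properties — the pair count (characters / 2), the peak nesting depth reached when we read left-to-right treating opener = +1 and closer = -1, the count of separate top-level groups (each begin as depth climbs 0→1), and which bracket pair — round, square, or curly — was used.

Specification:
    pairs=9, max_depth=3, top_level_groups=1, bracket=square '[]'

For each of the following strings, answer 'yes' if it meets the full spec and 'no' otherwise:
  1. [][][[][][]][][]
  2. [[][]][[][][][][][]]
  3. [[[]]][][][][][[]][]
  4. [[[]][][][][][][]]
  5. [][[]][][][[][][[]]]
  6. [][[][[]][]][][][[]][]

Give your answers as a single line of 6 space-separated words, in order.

Answer: no no no yes no no

Derivation:
String 1 '[][][[][][]][][]': depth seq [1 0 1 0 1 2 1 2 1 2 1 0 1 0 1 0]
  -> pairs=8 depth=2 groups=5 -> no
String 2 '[[][]][[][][][][][]]': depth seq [1 2 1 2 1 0 1 2 1 2 1 2 1 2 1 2 1 2 1 0]
  -> pairs=10 depth=2 groups=2 -> no
String 3 '[[[]]][][][][][[]][]': depth seq [1 2 3 2 1 0 1 0 1 0 1 0 1 0 1 2 1 0 1 0]
  -> pairs=10 depth=3 groups=7 -> no
String 4 '[[[]][][][][][][]]': depth seq [1 2 3 2 1 2 1 2 1 2 1 2 1 2 1 2 1 0]
  -> pairs=9 depth=3 groups=1 -> yes
String 5 '[][[]][][][[][][[]]]': depth seq [1 0 1 2 1 0 1 0 1 0 1 2 1 2 1 2 3 2 1 0]
  -> pairs=10 depth=3 groups=5 -> no
String 6 '[][[][[]][]][][][[]][]': depth seq [1 0 1 2 1 2 3 2 1 2 1 0 1 0 1 0 1 2 1 0 1 0]
  -> pairs=11 depth=3 groups=6 -> no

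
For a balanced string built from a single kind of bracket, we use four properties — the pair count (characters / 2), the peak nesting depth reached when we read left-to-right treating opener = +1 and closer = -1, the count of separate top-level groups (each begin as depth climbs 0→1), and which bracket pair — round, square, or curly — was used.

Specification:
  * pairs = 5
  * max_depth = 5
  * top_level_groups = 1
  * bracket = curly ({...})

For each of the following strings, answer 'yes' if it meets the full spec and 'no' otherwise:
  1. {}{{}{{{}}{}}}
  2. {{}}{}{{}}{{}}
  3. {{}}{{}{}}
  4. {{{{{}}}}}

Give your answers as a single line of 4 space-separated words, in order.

String 1 '{}{{}{{{}}{}}}': depth seq [1 0 1 2 1 2 3 4 3 2 3 2 1 0]
  -> pairs=7 depth=4 groups=2 -> no
String 2 '{{}}{}{{}}{{}}': depth seq [1 2 1 0 1 0 1 2 1 0 1 2 1 0]
  -> pairs=7 depth=2 groups=4 -> no
String 3 '{{}}{{}{}}': depth seq [1 2 1 0 1 2 1 2 1 0]
  -> pairs=5 depth=2 groups=2 -> no
String 4 '{{{{{}}}}}': depth seq [1 2 3 4 5 4 3 2 1 0]
  -> pairs=5 depth=5 groups=1 -> yes

Answer: no no no yes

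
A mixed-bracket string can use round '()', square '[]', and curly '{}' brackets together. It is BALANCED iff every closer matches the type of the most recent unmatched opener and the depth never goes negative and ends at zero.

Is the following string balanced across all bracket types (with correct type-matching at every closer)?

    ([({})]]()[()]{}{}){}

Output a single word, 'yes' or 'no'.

Answer: no

Derivation:
pos 0: push '('; stack = (
pos 1: push '['; stack = ([
pos 2: push '('; stack = ([(
pos 3: push '{'; stack = ([({
pos 4: '}' matches '{'; pop; stack = ([(
pos 5: ')' matches '('; pop; stack = ([
pos 6: ']' matches '['; pop; stack = (
pos 7: saw closer ']' but top of stack is '(' (expected ')') → INVALID
Verdict: type mismatch at position 7: ']' closes '(' → no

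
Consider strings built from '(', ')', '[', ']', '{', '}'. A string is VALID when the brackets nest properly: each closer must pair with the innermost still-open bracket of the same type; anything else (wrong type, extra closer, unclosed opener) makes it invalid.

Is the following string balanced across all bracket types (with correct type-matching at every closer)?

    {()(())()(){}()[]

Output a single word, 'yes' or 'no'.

pos 0: push '{'; stack = {
pos 1: push '('; stack = {(
pos 2: ')' matches '('; pop; stack = {
pos 3: push '('; stack = {(
pos 4: push '('; stack = {((
pos 5: ')' matches '('; pop; stack = {(
pos 6: ')' matches '('; pop; stack = {
pos 7: push '('; stack = {(
pos 8: ')' matches '('; pop; stack = {
pos 9: push '('; stack = {(
pos 10: ')' matches '('; pop; stack = {
pos 11: push '{'; stack = {{
pos 12: '}' matches '{'; pop; stack = {
pos 13: push '('; stack = {(
pos 14: ')' matches '('; pop; stack = {
pos 15: push '['; stack = {[
pos 16: ']' matches '['; pop; stack = {
end: stack still non-empty ({) → INVALID
Verdict: unclosed openers at end: { → no

Answer: no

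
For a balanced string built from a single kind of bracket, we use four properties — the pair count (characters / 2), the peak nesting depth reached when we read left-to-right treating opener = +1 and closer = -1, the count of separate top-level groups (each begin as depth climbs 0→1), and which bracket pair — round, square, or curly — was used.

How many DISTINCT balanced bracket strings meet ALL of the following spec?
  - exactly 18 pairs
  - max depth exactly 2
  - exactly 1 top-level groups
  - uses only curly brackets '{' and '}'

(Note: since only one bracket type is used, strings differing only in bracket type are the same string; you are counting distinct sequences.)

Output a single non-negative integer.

Answer: 1

Derivation:
Spec: pairs=18 depth=2 groups=1
Count(depth <= 2) = 1
Count(depth <= 1) = 0
Count(depth == 2) = 1 - 0 = 1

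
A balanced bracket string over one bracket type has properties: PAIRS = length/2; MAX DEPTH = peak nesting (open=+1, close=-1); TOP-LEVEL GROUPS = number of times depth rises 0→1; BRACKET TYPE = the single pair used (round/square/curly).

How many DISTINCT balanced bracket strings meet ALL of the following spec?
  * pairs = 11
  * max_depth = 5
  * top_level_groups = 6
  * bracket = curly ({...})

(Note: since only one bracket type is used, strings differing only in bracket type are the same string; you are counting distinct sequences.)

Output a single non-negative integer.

Spec: pairs=11 depth=5 groups=6
Count(depth <= 5) = 1632
Count(depth <= 4) = 1560
Count(depth == 5) = 1632 - 1560 = 72

Answer: 72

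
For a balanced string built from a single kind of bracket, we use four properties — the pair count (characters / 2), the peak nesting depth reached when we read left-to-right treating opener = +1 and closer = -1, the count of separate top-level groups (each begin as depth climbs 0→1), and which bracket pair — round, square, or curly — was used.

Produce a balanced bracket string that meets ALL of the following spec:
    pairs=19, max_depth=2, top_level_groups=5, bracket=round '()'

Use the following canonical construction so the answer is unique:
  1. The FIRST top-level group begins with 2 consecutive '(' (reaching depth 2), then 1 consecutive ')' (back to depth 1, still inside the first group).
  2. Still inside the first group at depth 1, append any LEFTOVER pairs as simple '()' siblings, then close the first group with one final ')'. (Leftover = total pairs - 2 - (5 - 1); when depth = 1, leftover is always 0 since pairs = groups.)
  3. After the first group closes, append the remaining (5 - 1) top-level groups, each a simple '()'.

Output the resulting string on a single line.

Spec: pairs=19 depth=2 groups=5
Leftover pairs = 19 - 2 - (5-1) = 13
First group: deep chain of depth 2 + 13 sibling pairs
Remaining 4 groups: simple '()' each

Answer: (()()()()()()()()()()()()()())()()()()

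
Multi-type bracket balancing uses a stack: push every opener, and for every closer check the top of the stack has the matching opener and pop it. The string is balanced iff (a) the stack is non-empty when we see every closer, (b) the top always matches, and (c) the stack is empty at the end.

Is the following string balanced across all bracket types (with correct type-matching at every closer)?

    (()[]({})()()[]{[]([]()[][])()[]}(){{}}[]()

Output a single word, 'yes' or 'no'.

pos 0: push '('; stack = (
pos 1: push '('; stack = ((
pos 2: ')' matches '('; pop; stack = (
pos 3: push '['; stack = ([
pos 4: ']' matches '['; pop; stack = (
pos 5: push '('; stack = ((
pos 6: push '{'; stack = (({
pos 7: '}' matches '{'; pop; stack = ((
pos 8: ')' matches '('; pop; stack = (
pos 9: push '('; stack = ((
pos 10: ')' matches '('; pop; stack = (
pos 11: push '('; stack = ((
pos 12: ')' matches '('; pop; stack = (
pos 13: push '['; stack = ([
pos 14: ']' matches '['; pop; stack = (
pos 15: push '{'; stack = ({
pos 16: push '['; stack = ({[
pos 17: ']' matches '['; pop; stack = ({
pos 18: push '('; stack = ({(
pos 19: push '['; stack = ({([
pos 20: ']' matches '['; pop; stack = ({(
pos 21: push '('; stack = ({((
pos 22: ')' matches '('; pop; stack = ({(
pos 23: push '['; stack = ({([
pos 24: ']' matches '['; pop; stack = ({(
pos 25: push '['; stack = ({([
pos 26: ']' matches '['; pop; stack = ({(
pos 27: ')' matches '('; pop; stack = ({
pos 28: push '('; stack = ({(
pos 29: ')' matches '('; pop; stack = ({
pos 30: push '['; stack = ({[
pos 31: ']' matches '['; pop; stack = ({
pos 32: '}' matches '{'; pop; stack = (
pos 33: push '('; stack = ((
pos 34: ')' matches '('; pop; stack = (
pos 35: push '{'; stack = ({
pos 36: push '{'; stack = ({{
pos 37: '}' matches '{'; pop; stack = ({
pos 38: '}' matches '{'; pop; stack = (
pos 39: push '['; stack = ([
pos 40: ']' matches '['; pop; stack = (
pos 41: push '('; stack = ((
pos 42: ')' matches '('; pop; stack = (
end: stack still non-empty (() → INVALID
Verdict: unclosed openers at end: ( → no

Answer: no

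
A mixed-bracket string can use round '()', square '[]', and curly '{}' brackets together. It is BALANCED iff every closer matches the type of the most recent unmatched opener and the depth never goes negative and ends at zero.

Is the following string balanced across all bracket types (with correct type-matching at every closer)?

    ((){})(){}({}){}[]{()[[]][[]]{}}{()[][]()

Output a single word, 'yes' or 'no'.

pos 0: push '('; stack = (
pos 1: push '('; stack = ((
pos 2: ')' matches '('; pop; stack = (
pos 3: push '{'; stack = ({
pos 4: '}' matches '{'; pop; stack = (
pos 5: ')' matches '('; pop; stack = (empty)
pos 6: push '('; stack = (
pos 7: ')' matches '('; pop; stack = (empty)
pos 8: push '{'; stack = {
pos 9: '}' matches '{'; pop; stack = (empty)
pos 10: push '('; stack = (
pos 11: push '{'; stack = ({
pos 12: '}' matches '{'; pop; stack = (
pos 13: ')' matches '('; pop; stack = (empty)
pos 14: push '{'; stack = {
pos 15: '}' matches '{'; pop; stack = (empty)
pos 16: push '['; stack = [
pos 17: ']' matches '['; pop; stack = (empty)
pos 18: push '{'; stack = {
pos 19: push '('; stack = {(
pos 20: ')' matches '('; pop; stack = {
pos 21: push '['; stack = {[
pos 22: push '['; stack = {[[
pos 23: ']' matches '['; pop; stack = {[
pos 24: ']' matches '['; pop; stack = {
pos 25: push '['; stack = {[
pos 26: push '['; stack = {[[
pos 27: ']' matches '['; pop; stack = {[
pos 28: ']' matches '['; pop; stack = {
pos 29: push '{'; stack = {{
pos 30: '}' matches '{'; pop; stack = {
pos 31: '}' matches '{'; pop; stack = (empty)
pos 32: push '{'; stack = {
pos 33: push '('; stack = {(
pos 34: ')' matches '('; pop; stack = {
pos 35: push '['; stack = {[
pos 36: ']' matches '['; pop; stack = {
pos 37: push '['; stack = {[
pos 38: ']' matches '['; pop; stack = {
pos 39: push '('; stack = {(
pos 40: ')' matches '('; pop; stack = {
end: stack still non-empty ({) → INVALID
Verdict: unclosed openers at end: { → no

Answer: no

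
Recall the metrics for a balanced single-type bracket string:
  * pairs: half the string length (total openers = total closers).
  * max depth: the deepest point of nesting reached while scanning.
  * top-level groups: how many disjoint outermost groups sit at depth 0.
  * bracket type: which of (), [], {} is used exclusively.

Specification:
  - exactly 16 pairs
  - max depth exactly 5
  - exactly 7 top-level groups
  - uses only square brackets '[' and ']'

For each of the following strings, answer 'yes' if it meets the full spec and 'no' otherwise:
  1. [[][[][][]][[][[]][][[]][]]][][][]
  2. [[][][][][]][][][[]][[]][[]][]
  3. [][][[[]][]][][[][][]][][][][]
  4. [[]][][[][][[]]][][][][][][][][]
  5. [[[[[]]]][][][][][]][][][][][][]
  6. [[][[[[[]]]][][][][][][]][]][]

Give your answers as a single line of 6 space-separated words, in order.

Answer: no no no no yes no

Derivation:
String 1 '[[][[][][]][[][[]][][[]][]]][][][]': depth seq [1 2 1 2 3 2 3 2 3 2 1 2 3 2 3 4 3 2 3 2 3 4 3 2 3 2 1 0 1 0 1 0 1 0]
  -> pairs=17 depth=4 groups=4 -> no
String 2 '[[][][][][]][][][[]][[]][[]][]': depth seq [1 2 1 2 1 2 1 2 1 2 1 0 1 0 1 0 1 2 1 0 1 2 1 0 1 2 1 0 1 0]
  -> pairs=15 depth=2 groups=7 -> no
String 3 '[][][[[]][]][][[][][]][][][][]': depth seq [1 0 1 0 1 2 3 2 1 2 1 0 1 0 1 2 1 2 1 2 1 0 1 0 1 0 1 0 1 0]
  -> pairs=15 depth=3 groups=9 -> no
String 4 '[[]][][[][][[]]][][][][][][][][]': depth seq [1 2 1 0 1 0 1 2 1 2 1 2 3 2 1 0 1 0 1 0 1 0 1 0 1 0 1 0 1 0 1 0]
  -> pairs=16 depth=3 groups=11 -> no
String 5 '[[[[[]]]][][][][][]][][][][][][]': depth seq [1 2 3 4 5 4 3 2 1 2 1 2 1 2 1 2 1 2 1 0 1 0 1 0 1 0 1 0 1 0 1 0]
  -> pairs=16 depth=5 groups=7 -> yes
String 6 '[[][[[[[]]]][][][][][][]][]][]': depth seq [1 2 1 2 3 4 5 6 5 4 3 2 3 2 3 2 3 2 3 2 3 2 3 2 1 2 1 0 1 0]
  -> pairs=15 depth=6 groups=2 -> no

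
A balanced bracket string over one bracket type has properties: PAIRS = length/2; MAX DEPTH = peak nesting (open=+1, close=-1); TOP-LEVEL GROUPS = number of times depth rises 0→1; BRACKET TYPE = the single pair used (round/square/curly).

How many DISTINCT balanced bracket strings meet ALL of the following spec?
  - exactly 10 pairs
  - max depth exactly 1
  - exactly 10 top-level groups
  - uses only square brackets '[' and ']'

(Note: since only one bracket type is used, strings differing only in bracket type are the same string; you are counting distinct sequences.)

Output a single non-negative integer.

Answer: 1

Derivation:
Spec: pairs=10 depth=1 groups=10
Count(depth <= 1) = 1
Count(depth <= 0) = 0
Count(depth == 1) = 1 - 0 = 1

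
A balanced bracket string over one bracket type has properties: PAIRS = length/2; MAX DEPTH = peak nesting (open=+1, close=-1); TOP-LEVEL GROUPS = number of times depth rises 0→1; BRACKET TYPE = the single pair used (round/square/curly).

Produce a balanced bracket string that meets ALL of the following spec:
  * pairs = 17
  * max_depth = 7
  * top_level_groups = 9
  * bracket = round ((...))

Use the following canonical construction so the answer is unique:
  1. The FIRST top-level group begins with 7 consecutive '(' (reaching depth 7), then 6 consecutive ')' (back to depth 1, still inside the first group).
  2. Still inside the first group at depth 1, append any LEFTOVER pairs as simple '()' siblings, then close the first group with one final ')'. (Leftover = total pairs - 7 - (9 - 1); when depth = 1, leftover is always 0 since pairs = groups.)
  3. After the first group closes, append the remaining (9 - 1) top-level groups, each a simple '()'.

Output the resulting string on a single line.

Spec: pairs=17 depth=7 groups=9
Leftover pairs = 17 - 7 - (9-1) = 2
First group: deep chain of depth 7 + 2 sibling pairs
Remaining 8 groups: simple '()' each

Answer: ((((((())))))()())()()()()()()()()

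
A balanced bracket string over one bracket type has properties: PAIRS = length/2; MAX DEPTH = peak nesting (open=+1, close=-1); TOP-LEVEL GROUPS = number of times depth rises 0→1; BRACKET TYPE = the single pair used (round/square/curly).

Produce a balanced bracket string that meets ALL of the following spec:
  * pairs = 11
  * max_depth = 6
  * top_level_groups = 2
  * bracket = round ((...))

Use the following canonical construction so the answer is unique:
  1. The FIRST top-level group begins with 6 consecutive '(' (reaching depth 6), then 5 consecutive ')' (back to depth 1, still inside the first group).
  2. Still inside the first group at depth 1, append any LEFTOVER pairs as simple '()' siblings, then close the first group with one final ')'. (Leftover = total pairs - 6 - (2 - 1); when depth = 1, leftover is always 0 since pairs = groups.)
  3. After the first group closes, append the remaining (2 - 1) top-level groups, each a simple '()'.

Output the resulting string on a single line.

Answer: (((((()))))()()()())()

Derivation:
Spec: pairs=11 depth=6 groups=2
Leftover pairs = 11 - 6 - (2-1) = 4
First group: deep chain of depth 6 + 4 sibling pairs
Remaining 1 groups: simple '()' each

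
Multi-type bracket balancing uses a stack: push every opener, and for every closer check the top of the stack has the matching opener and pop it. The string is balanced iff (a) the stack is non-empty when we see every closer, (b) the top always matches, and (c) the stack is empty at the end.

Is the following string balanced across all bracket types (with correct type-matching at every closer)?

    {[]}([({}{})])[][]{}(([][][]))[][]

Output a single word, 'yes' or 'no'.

pos 0: push '{'; stack = {
pos 1: push '['; stack = {[
pos 2: ']' matches '['; pop; stack = {
pos 3: '}' matches '{'; pop; stack = (empty)
pos 4: push '('; stack = (
pos 5: push '['; stack = ([
pos 6: push '('; stack = ([(
pos 7: push '{'; stack = ([({
pos 8: '}' matches '{'; pop; stack = ([(
pos 9: push '{'; stack = ([({
pos 10: '}' matches '{'; pop; stack = ([(
pos 11: ')' matches '('; pop; stack = ([
pos 12: ']' matches '['; pop; stack = (
pos 13: ')' matches '('; pop; stack = (empty)
pos 14: push '['; stack = [
pos 15: ']' matches '['; pop; stack = (empty)
pos 16: push '['; stack = [
pos 17: ']' matches '['; pop; stack = (empty)
pos 18: push '{'; stack = {
pos 19: '}' matches '{'; pop; stack = (empty)
pos 20: push '('; stack = (
pos 21: push '('; stack = ((
pos 22: push '['; stack = (([
pos 23: ']' matches '['; pop; stack = ((
pos 24: push '['; stack = (([
pos 25: ']' matches '['; pop; stack = ((
pos 26: push '['; stack = (([
pos 27: ']' matches '['; pop; stack = ((
pos 28: ')' matches '('; pop; stack = (
pos 29: ')' matches '('; pop; stack = (empty)
pos 30: push '['; stack = [
pos 31: ']' matches '['; pop; stack = (empty)
pos 32: push '['; stack = [
pos 33: ']' matches '['; pop; stack = (empty)
end: stack empty → VALID
Verdict: properly nested → yes

Answer: yes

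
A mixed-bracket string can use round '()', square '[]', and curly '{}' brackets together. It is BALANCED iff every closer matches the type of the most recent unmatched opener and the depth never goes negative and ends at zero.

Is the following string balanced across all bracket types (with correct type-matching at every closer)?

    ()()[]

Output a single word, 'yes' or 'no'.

Answer: yes

Derivation:
pos 0: push '('; stack = (
pos 1: ')' matches '('; pop; stack = (empty)
pos 2: push '('; stack = (
pos 3: ')' matches '('; pop; stack = (empty)
pos 4: push '['; stack = [
pos 5: ']' matches '['; pop; stack = (empty)
end: stack empty → VALID
Verdict: properly nested → yes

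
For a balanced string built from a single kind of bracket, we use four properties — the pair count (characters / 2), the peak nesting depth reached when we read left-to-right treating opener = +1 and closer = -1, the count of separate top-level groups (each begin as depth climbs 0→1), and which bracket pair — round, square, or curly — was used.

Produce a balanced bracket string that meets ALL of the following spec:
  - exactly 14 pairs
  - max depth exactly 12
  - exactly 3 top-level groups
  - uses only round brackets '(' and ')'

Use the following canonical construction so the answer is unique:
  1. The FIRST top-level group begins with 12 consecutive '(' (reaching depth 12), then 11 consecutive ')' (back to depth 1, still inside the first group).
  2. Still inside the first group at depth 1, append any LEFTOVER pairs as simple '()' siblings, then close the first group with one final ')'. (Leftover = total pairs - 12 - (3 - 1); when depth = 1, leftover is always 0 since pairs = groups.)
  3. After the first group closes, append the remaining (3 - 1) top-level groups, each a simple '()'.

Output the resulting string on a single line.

Spec: pairs=14 depth=12 groups=3
Leftover pairs = 14 - 12 - (3-1) = 0
First group: deep chain of depth 12 + 0 sibling pairs
Remaining 2 groups: simple '()' each

Answer: (((((((((((())))))))))))()()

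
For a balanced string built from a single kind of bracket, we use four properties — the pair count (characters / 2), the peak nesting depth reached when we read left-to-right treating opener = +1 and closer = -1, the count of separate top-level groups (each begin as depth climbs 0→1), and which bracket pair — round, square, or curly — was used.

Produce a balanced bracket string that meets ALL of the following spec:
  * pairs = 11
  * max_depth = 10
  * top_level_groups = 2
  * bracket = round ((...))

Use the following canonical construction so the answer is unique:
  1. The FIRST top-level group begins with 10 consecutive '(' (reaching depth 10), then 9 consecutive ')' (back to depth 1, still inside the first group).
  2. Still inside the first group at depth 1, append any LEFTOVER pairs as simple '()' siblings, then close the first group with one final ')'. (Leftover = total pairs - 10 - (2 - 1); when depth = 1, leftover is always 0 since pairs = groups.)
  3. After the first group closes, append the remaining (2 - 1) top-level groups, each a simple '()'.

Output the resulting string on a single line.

Spec: pairs=11 depth=10 groups=2
Leftover pairs = 11 - 10 - (2-1) = 0
First group: deep chain of depth 10 + 0 sibling pairs
Remaining 1 groups: simple '()' each

Answer: (((((((((())))))))))()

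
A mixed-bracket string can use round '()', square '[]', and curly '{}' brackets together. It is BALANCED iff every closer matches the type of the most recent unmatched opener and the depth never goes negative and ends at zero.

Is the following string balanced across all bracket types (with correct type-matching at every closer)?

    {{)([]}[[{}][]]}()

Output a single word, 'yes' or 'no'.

Answer: no

Derivation:
pos 0: push '{'; stack = {
pos 1: push '{'; stack = {{
pos 2: saw closer ')' but top of stack is '{' (expected '}') → INVALID
Verdict: type mismatch at position 2: ')' closes '{' → no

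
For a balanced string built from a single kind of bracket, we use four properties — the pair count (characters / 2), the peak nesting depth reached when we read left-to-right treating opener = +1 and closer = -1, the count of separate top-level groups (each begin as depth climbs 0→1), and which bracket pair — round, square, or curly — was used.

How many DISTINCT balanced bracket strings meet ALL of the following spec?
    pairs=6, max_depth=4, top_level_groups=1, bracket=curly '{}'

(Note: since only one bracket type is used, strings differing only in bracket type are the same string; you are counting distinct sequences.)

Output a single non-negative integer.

Answer: 18

Derivation:
Spec: pairs=6 depth=4 groups=1
Count(depth <= 4) = 34
Count(depth <= 3) = 16
Count(depth == 4) = 34 - 16 = 18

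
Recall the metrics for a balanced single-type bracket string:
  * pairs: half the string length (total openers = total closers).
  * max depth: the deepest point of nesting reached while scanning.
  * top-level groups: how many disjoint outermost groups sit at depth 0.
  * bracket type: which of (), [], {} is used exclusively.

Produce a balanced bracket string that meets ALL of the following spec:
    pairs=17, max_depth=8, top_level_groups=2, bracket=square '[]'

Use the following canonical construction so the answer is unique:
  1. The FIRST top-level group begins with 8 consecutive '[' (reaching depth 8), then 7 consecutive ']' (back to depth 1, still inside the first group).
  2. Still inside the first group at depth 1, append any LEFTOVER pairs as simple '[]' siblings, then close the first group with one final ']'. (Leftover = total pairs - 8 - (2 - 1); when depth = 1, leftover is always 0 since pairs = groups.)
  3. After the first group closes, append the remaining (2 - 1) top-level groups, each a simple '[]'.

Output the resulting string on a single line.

Spec: pairs=17 depth=8 groups=2
Leftover pairs = 17 - 8 - (2-1) = 8
First group: deep chain of depth 8 + 8 sibling pairs
Remaining 1 groups: simple '[]' each

Answer: [[[[[[[[]]]]]]][][][][][][][][]][]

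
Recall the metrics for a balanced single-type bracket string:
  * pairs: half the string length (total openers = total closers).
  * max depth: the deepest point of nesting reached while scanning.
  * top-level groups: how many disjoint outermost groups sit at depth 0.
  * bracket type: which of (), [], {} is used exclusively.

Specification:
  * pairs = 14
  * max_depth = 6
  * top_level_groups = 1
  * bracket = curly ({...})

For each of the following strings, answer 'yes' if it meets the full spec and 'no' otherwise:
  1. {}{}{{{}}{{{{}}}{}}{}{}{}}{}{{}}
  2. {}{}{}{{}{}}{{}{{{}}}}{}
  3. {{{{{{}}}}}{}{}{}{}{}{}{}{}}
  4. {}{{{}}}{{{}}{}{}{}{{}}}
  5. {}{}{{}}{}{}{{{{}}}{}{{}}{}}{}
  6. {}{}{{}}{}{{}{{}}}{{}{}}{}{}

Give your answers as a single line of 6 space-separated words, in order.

Answer: no no yes no no no

Derivation:
String 1 '{}{}{{{}}{{{{}}}{}}{}{}{}}{}{{}}': depth seq [1 0 1 0 1 2 3 2 1 2 3 4 5 4 3 2 3 2 1 2 1 2 1 2 1 0 1 0 1 2 1 0]
  -> pairs=16 depth=5 groups=5 -> no
String 2 '{}{}{}{{}{}}{{}{{{}}}}{}': depth seq [1 0 1 0 1 0 1 2 1 2 1 0 1 2 1 2 3 4 3 2 1 0 1 0]
  -> pairs=12 depth=4 groups=6 -> no
String 3 '{{{{{{}}}}}{}{}{}{}{}{}{}{}}': depth seq [1 2 3 4 5 6 5 4 3 2 1 2 1 2 1 2 1 2 1 2 1 2 1 2 1 2 1 0]
  -> pairs=14 depth=6 groups=1 -> yes
String 4 '{}{{{}}}{{{}}{}{}{}{{}}}': depth seq [1 0 1 2 3 2 1 0 1 2 3 2 1 2 1 2 1 2 1 2 3 2 1 0]
  -> pairs=12 depth=3 groups=3 -> no
String 5 '{}{}{{}}{}{}{{{{}}}{}{{}}{}}{}': depth seq [1 0 1 0 1 2 1 0 1 0 1 0 1 2 3 4 3 2 1 2 1 2 3 2 1 2 1 0 1 0]
  -> pairs=15 depth=4 groups=7 -> no
String 6 '{}{}{{}}{}{{}{{}}}{{}{}}{}{}': depth seq [1 0 1 0 1 2 1 0 1 0 1 2 1 2 3 2 1 0 1 2 1 2 1 0 1 0 1 0]
  -> pairs=14 depth=3 groups=8 -> no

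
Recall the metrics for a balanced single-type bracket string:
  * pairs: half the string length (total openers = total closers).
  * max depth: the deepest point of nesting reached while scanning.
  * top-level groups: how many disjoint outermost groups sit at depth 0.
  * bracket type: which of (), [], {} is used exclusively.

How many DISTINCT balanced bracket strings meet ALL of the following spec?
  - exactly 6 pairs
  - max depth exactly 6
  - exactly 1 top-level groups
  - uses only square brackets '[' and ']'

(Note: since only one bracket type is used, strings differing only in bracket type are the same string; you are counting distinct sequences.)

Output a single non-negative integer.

Spec: pairs=6 depth=6 groups=1
Count(depth <= 6) = 42
Count(depth <= 5) = 41
Count(depth == 6) = 42 - 41 = 1

Answer: 1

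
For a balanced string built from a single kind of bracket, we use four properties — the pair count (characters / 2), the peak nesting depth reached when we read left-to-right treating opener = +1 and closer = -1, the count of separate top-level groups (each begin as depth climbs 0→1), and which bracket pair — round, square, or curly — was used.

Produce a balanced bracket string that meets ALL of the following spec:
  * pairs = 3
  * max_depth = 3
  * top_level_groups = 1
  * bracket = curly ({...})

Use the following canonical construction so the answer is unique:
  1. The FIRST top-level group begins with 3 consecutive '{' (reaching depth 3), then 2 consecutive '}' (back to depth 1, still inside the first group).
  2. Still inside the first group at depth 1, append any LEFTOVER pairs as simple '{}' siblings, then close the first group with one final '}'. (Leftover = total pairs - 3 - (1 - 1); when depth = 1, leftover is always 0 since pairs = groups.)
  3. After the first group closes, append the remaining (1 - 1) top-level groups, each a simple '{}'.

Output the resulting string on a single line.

Spec: pairs=3 depth=3 groups=1
Leftover pairs = 3 - 3 - (1-1) = 0
First group: deep chain of depth 3 + 0 sibling pairs
Remaining 0 groups: simple '{}' each

Answer: {{{}}}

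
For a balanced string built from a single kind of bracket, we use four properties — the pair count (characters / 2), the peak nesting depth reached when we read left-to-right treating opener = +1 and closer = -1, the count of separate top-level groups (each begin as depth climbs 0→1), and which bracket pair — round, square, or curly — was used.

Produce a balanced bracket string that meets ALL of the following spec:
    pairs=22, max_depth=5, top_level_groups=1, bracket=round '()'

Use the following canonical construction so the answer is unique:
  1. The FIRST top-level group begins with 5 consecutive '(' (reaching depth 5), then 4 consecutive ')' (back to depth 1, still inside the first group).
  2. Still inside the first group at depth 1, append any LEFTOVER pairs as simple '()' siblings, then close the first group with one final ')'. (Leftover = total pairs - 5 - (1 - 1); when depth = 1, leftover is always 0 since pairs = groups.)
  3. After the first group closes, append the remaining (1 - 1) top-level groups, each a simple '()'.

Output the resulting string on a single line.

Answer: ((((())))()()()()()()()()()()()()()()()()())

Derivation:
Spec: pairs=22 depth=5 groups=1
Leftover pairs = 22 - 5 - (1-1) = 17
First group: deep chain of depth 5 + 17 sibling pairs
Remaining 0 groups: simple '()' each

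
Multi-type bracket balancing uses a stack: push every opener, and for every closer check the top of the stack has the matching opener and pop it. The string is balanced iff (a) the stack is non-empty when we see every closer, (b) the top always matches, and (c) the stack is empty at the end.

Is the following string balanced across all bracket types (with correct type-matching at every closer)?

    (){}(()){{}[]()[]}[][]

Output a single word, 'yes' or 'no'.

pos 0: push '('; stack = (
pos 1: ')' matches '('; pop; stack = (empty)
pos 2: push '{'; stack = {
pos 3: '}' matches '{'; pop; stack = (empty)
pos 4: push '('; stack = (
pos 5: push '('; stack = ((
pos 6: ')' matches '('; pop; stack = (
pos 7: ')' matches '('; pop; stack = (empty)
pos 8: push '{'; stack = {
pos 9: push '{'; stack = {{
pos 10: '}' matches '{'; pop; stack = {
pos 11: push '['; stack = {[
pos 12: ']' matches '['; pop; stack = {
pos 13: push '('; stack = {(
pos 14: ')' matches '('; pop; stack = {
pos 15: push '['; stack = {[
pos 16: ']' matches '['; pop; stack = {
pos 17: '}' matches '{'; pop; stack = (empty)
pos 18: push '['; stack = [
pos 19: ']' matches '['; pop; stack = (empty)
pos 20: push '['; stack = [
pos 21: ']' matches '['; pop; stack = (empty)
end: stack empty → VALID
Verdict: properly nested → yes

Answer: yes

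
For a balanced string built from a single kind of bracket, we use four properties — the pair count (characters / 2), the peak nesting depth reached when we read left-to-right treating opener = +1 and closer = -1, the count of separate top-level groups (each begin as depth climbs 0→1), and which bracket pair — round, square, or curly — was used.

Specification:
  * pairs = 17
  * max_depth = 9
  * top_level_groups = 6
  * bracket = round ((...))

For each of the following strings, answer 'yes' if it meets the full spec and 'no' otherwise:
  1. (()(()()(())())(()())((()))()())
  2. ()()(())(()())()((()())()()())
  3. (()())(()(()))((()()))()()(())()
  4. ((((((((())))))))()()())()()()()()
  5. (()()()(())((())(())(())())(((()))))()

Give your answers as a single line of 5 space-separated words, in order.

String 1 '(()(()()(())())(()())((()))()())': depth seq [1 2 1 2 3 2 3 2 3 4 3 2 3 2 1 2 3 2 3 2 1 2 3 4 3 2 1 2 1 2 1 0]
  -> pairs=16 depth=4 groups=1 -> no
String 2 '()()(())(()())()((()())()()())': depth seq [1 0 1 0 1 2 1 0 1 2 1 2 1 0 1 0 1 2 3 2 3 2 1 2 1 2 1 2 1 0]
  -> pairs=15 depth=3 groups=6 -> no
String 3 '(()())(()(()))((()()))()()(())()': depth seq [1 2 1 2 1 0 1 2 1 2 3 2 1 0 1 2 3 2 3 2 1 0 1 0 1 0 1 2 1 0 1 0]
  -> pairs=16 depth=3 groups=7 -> no
String 4 '((((((((())))))))()()())()()()()()': depth seq [1 2 3 4 5 6 7 8 9 8 7 6 5 4 3 2 1 2 1 2 1 2 1 0 1 0 1 0 1 0 1 0 1 0]
  -> pairs=17 depth=9 groups=6 -> yes
String 5 '(()()()(())((())(())(())())(((()))))()': depth seq [1 2 1 2 1 2 1 2 3 2 1 2 3 4 3 2 3 4 3 2 3 4 3 2 3 2 1 2 3 4 5 4 3 2 1 0 1 0]
  -> pairs=19 depth=5 groups=2 -> no

Answer: no no no yes no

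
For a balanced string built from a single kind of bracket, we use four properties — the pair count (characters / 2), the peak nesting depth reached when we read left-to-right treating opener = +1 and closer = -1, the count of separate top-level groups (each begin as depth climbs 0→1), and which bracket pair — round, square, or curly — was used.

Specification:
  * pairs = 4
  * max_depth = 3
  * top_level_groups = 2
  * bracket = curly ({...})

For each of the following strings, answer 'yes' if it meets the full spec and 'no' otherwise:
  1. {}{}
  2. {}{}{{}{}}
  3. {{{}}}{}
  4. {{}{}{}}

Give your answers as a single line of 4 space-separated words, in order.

String 1 '{}{}': depth seq [1 0 1 0]
  -> pairs=2 depth=1 groups=2 -> no
String 2 '{}{}{{}{}}': depth seq [1 0 1 0 1 2 1 2 1 0]
  -> pairs=5 depth=2 groups=3 -> no
String 3 '{{{}}}{}': depth seq [1 2 3 2 1 0 1 0]
  -> pairs=4 depth=3 groups=2 -> yes
String 4 '{{}{}{}}': depth seq [1 2 1 2 1 2 1 0]
  -> pairs=4 depth=2 groups=1 -> no

Answer: no no yes no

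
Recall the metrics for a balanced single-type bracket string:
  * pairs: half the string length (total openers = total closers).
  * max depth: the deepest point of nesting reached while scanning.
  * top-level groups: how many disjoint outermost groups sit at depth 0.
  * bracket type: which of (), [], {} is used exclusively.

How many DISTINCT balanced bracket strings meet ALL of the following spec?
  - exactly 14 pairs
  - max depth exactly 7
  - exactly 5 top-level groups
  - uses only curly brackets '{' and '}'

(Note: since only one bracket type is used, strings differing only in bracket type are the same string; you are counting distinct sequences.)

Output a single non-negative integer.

Spec: pairs=14 depth=7 groups=5
Count(depth <= 7) = 176710
Count(depth <= 6) = 172150
Count(depth == 7) = 176710 - 172150 = 4560

Answer: 4560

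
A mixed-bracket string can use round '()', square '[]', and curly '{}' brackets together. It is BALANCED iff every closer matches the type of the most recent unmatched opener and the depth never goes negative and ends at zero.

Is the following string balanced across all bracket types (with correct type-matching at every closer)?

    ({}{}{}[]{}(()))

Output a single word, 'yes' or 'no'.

Answer: yes

Derivation:
pos 0: push '('; stack = (
pos 1: push '{'; stack = ({
pos 2: '}' matches '{'; pop; stack = (
pos 3: push '{'; stack = ({
pos 4: '}' matches '{'; pop; stack = (
pos 5: push '{'; stack = ({
pos 6: '}' matches '{'; pop; stack = (
pos 7: push '['; stack = ([
pos 8: ']' matches '['; pop; stack = (
pos 9: push '{'; stack = ({
pos 10: '}' matches '{'; pop; stack = (
pos 11: push '('; stack = ((
pos 12: push '('; stack = (((
pos 13: ')' matches '('; pop; stack = ((
pos 14: ')' matches '('; pop; stack = (
pos 15: ')' matches '('; pop; stack = (empty)
end: stack empty → VALID
Verdict: properly nested → yes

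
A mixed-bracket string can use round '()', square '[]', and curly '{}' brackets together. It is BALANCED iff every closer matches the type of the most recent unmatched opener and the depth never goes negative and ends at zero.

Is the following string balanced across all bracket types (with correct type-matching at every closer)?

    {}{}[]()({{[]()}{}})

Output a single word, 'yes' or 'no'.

Answer: yes

Derivation:
pos 0: push '{'; stack = {
pos 1: '}' matches '{'; pop; stack = (empty)
pos 2: push '{'; stack = {
pos 3: '}' matches '{'; pop; stack = (empty)
pos 4: push '['; stack = [
pos 5: ']' matches '['; pop; stack = (empty)
pos 6: push '('; stack = (
pos 7: ')' matches '('; pop; stack = (empty)
pos 8: push '('; stack = (
pos 9: push '{'; stack = ({
pos 10: push '{'; stack = ({{
pos 11: push '['; stack = ({{[
pos 12: ']' matches '['; pop; stack = ({{
pos 13: push '('; stack = ({{(
pos 14: ')' matches '('; pop; stack = ({{
pos 15: '}' matches '{'; pop; stack = ({
pos 16: push '{'; stack = ({{
pos 17: '}' matches '{'; pop; stack = ({
pos 18: '}' matches '{'; pop; stack = (
pos 19: ')' matches '('; pop; stack = (empty)
end: stack empty → VALID
Verdict: properly nested → yes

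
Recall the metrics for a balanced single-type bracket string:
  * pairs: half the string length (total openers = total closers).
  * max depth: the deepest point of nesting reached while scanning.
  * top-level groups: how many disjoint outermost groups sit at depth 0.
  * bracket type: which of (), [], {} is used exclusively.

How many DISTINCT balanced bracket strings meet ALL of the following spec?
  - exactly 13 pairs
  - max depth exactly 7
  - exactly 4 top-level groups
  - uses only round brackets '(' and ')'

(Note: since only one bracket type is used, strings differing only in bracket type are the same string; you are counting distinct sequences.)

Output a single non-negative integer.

Spec: pairs=13 depth=7 groups=4
Count(depth <= 7) = 89764
Count(depth <= 6) = 86716
Count(depth == 7) = 89764 - 86716 = 3048

Answer: 3048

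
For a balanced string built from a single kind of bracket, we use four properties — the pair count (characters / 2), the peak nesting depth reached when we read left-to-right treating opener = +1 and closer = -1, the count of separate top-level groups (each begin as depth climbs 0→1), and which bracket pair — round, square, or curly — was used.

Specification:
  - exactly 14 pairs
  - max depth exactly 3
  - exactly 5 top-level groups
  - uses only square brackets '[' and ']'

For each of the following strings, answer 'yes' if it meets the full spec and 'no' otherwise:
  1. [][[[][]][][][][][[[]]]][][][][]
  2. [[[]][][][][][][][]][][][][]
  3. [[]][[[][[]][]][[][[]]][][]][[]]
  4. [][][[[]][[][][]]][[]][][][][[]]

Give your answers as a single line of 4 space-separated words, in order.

String 1 '[][[[][]][][][][][[[]]]][][][][]': depth seq [1 0 1 2 3 2 3 2 1 2 1 2 1 2 1 2 1 2 3 4 3 2 1 0 1 0 1 0 1 0 1 0]
  -> pairs=16 depth=4 groups=6 -> no
String 2 '[[[]][][][][][][][]][][][][]': depth seq [1 2 3 2 1 2 1 2 1 2 1 2 1 2 1 2 1 2 1 0 1 0 1 0 1 0 1 0]
  -> pairs=14 depth=3 groups=5 -> yes
String 3 '[[]][[[][[]][]][[][[]]][][]][[]]': depth seq [1 2 1 0 1 2 3 2 3 4 3 2 3 2 1 2 3 2 3 4 3 2 1 2 1 2 1 0 1 2 1 0]
  -> pairs=16 depth=4 groups=3 -> no
String 4 '[][][[[]][[][][]]][[]][][][][[]]': depth seq [1 0 1 0 1 2 3 2 1 2 3 2 3 2 3 2 1 0 1 2 1 0 1 0 1 0 1 0 1 2 1 0]
  -> pairs=16 depth=3 groups=8 -> no

Answer: no yes no no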